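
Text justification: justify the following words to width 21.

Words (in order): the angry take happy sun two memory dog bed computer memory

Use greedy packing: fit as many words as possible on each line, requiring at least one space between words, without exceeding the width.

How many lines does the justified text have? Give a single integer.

Line 1: ['the', 'angry', 'take', 'happy'] (min_width=20, slack=1)
Line 2: ['sun', 'two', 'memory', 'dog'] (min_width=18, slack=3)
Line 3: ['bed', 'computer', 'memory'] (min_width=19, slack=2)
Total lines: 3

Answer: 3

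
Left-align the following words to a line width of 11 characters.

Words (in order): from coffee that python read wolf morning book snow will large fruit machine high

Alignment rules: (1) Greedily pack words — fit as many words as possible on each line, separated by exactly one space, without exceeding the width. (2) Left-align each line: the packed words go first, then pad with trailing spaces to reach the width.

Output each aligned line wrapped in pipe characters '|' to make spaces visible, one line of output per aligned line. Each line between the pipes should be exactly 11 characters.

Line 1: ['from', 'coffee'] (min_width=11, slack=0)
Line 2: ['that', 'python'] (min_width=11, slack=0)
Line 3: ['read', 'wolf'] (min_width=9, slack=2)
Line 4: ['morning'] (min_width=7, slack=4)
Line 5: ['book', 'snow'] (min_width=9, slack=2)
Line 6: ['will', 'large'] (min_width=10, slack=1)
Line 7: ['fruit'] (min_width=5, slack=6)
Line 8: ['machine'] (min_width=7, slack=4)
Line 9: ['high'] (min_width=4, slack=7)

Answer: |from coffee|
|that python|
|read wolf  |
|morning    |
|book snow  |
|will large |
|fruit      |
|machine    |
|high       |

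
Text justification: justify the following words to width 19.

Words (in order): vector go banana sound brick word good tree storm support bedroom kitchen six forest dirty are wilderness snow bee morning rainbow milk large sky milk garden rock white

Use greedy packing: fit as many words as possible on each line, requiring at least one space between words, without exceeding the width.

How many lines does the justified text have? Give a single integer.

Line 1: ['vector', 'go', 'banana'] (min_width=16, slack=3)
Line 2: ['sound', 'brick', 'word'] (min_width=16, slack=3)
Line 3: ['good', 'tree', 'storm'] (min_width=15, slack=4)
Line 4: ['support', 'bedroom'] (min_width=15, slack=4)
Line 5: ['kitchen', 'six', 'forest'] (min_width=18, slack=1)
Line 6: ['dirty', 'are'] (min_width=9, slack=10)
Line 7: ['wilderness', 'snow', 'bee'] (min_width=19, slack=0)
Line 8: ['morning', 'rainbow'] (min_width=15, slack=4)
Line 9: ['milk', 'large', 'sky', 'milk'] (min_width=19, slack=0)
Line 10: ['garden', 'rock', 'white'] (min_width=17, slack=2)
Total lines: 10

Answer: 10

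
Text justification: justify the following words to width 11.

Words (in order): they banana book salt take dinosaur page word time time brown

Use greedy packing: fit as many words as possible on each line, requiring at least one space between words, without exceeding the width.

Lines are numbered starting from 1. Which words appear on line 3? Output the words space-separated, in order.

Answer: take

Derivation:
Line 1: ['they', 'banana'] (min_width=11, slack=0)
Line 2: ['book', 'salt'] (min_width=9, slack=2)
Line 3: ['take'] (min_width=4, slack=7)
Line 4: ['dinosaur'] (min_width=8, slack=3)
Line 5: ['page', 'word'] (min_width=9, slack=2)
Line 6: ['time', 'time'] (min_width=9, slack=2)
Line 7: ['brown'] (min_width=5, slack=6)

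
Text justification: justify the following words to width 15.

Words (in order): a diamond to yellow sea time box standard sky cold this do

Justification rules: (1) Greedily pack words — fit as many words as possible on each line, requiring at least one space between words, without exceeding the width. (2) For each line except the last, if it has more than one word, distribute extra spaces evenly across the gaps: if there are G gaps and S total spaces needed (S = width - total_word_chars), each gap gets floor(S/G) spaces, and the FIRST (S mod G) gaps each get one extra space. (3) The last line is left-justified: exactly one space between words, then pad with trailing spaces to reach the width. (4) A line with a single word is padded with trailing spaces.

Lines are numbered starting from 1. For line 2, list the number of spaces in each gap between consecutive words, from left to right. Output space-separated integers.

Line 1: ['a', 'diamond', 'to'] (min_width=12, slack=3)
Line 2: ['yellow', 'sea', 'time'] (min_width=15, slack=0)
Line 3: ['box', 'standard'] (min_width=12, slack=3)
Line 4: ['sky', 'cold', 'this'] (min_width=13, slack=2)
Line 5: ['do'] (min_width=2, slack=13)

Answer: 1 1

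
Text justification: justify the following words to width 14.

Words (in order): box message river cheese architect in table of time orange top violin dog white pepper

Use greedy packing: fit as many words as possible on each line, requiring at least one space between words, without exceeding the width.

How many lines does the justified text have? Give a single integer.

Answer: 7

Derivation:
Line 1: ['box', 'message'] (min_width=11, slack=3)
Line 2: ['river', 'cheese'] (min_width=12, slack=2)
Line 3: ['architect', 'in'] (min_width=12, slack=2)
Line 4: ['table', 'of', 'time'] (min_width=13, slack=1)
Line 5: ['orange', 'top'] (min_width=10, slack=4)
Line 6: ['violin', 'dog'] (min_width=10, slack=4)
Line 7: ['white', 'pepper'] (min_width=12, slack=2)
Total lines: 7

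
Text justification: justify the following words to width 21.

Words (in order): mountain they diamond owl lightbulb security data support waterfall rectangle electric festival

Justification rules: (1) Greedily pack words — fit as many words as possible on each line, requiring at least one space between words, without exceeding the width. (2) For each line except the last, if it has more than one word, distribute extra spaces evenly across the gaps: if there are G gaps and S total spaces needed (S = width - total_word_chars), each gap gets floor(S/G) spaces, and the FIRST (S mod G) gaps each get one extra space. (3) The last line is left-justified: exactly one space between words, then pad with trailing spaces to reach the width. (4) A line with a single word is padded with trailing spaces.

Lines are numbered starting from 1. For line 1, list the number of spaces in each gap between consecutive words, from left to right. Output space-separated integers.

Line 1: ['mountain', 'they', 'diamond'] (min_width=21, slack=0)
Line 2: ['owl', 'lightbulb'] (min_width=13, slack=8)
Line 3: ['security', 'data', 'support'] (min_width=21, slack=0)
Line 4: ['waterfall', 'rectangle'] (min_width=19, slack=2)
Line 5: ['electric', 'festival'] (min_width=17, slack=4)

Answer: 1 1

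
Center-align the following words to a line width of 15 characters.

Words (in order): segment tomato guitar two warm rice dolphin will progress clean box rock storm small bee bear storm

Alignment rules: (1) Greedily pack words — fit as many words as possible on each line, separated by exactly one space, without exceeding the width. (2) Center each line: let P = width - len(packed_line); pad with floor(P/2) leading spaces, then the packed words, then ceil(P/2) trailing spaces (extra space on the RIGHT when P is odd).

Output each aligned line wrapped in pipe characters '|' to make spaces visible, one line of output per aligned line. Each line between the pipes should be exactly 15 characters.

Answer: |segment tomato |
|guitar two warm|
| rice dolphin  |
| will progress |
|clean box rock |
|storm small bee|
|  bear storm   |

Derivation:
Line 1: ['segment', 'tomato'] (min_width=14, slack=1)
Line 2: ['guitar', 'two', 'warm'] (min_width=15, slack=0)
Line 3: ['rice', 'dolphin'] (min_width=12, slack=3)
Line 4: ['will', 'progress'] (min_width=13, slack=2)
Line 5: ['clean', 'box', 'rock'] (min_width=14, slack=1)
Line 6: ['storm', 'small', 'bee'] (min_width=15, slack=0)
Line 7: ['bear', 'storm'] (min_width=10, slack=5)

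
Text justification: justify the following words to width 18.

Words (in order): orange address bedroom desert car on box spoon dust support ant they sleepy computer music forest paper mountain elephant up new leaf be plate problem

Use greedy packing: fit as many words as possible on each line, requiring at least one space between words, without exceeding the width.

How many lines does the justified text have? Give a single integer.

Answer: 9

Derivation:
Line 1: ['orange', 'address'] (min_width=14, slack=4)
Line 2: ['bedroom', 'desert', 'car'] (min_width=18, slack=0)
Line 3: ['on', 'box', 'spoon', 'dust'] (min_width=17, slack=1)
Line 4: ['support', 'ant', 'they'] (min_width=16, slack=2)
Line 5: ['sleepy', 'computer'] (min_width=15, slack=3)
Line 6: ['music', 'forest', 'paper'] (min_width=18, slack=0)
Line 7: ['mountain', 'elephant'] (min_width=17, slack=1)
Line 8: ['up', 'new', 'leaf', 'be'] (min_width=14, slack=4)
Line 9: ['plate', 'problem'] (min_width=13, slack=5)
Total lines: 9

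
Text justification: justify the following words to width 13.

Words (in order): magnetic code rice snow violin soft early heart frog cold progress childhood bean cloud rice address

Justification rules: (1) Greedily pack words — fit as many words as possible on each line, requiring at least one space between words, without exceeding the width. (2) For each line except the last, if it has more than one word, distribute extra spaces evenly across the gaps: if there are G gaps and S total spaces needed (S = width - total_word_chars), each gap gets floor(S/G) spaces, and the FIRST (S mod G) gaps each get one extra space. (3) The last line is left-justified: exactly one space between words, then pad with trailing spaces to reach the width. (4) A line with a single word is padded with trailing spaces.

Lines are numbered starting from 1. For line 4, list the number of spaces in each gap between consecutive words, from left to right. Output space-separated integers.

Line 1: ['magnetic', 'code'] (min_width=13, slack=0)
Line 2: ['rice', 'snow'] (min_width=9, slack=4)
Line 3: ['violin', 'soft'] (min_width=11, slack=2)
Line 4: ['early', 'heart'] (min_width=11, slack=2)
Line 5: ['frog', 'cold'] (min_width=9, slack=4)
Line 6: ['progress'] (min_width=8, slack=5)
Line 7: ['childhood'] (min_width=9, slack=4)
Line 8: ['bean', 'cloud'] (min_width=10, slack=3)
Line 9: ['rice', 'address'] (min_width=12, slack=1)

Answer: 3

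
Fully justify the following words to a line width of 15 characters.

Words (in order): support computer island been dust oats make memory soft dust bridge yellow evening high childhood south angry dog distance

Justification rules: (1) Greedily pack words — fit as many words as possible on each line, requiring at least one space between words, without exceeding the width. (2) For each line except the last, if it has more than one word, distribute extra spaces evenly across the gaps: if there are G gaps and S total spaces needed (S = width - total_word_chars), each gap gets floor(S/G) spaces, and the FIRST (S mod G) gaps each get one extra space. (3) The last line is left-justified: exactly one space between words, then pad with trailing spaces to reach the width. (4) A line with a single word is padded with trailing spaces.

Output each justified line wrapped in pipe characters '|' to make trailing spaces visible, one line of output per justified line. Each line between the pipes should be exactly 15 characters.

Line 1: ['support'] (min_width=7, slack=8)
Line 2: ['computer', 'island'] (min_width=15, slack=0)
Line 3: ['been', 'dust', 'oats'] (min_width=14, slack=1)
Line 4: ['make', 'memory'] (min_width=11, slack=4)
Line 5: ['soft', 'dust'] (min_width=9, slack=6)
Line 6: ['bridge', 'yellow'] (min_width=13, slack=2)
Line 7: ['evening', 'high'] (min_width=12, slack=3)
Line 8: ['childhood', 'south'] (min_width=15, slack=0)
Line 9: ['angry', 'dog'] (min_width=9, slack=6)
Line 10: ['distance'] (min_width=8, slack=7)

Answer: |support        |
|computer island|
|been  dust oats|
|make     memory|
|soft       dust|
|bridge   yellow|
|evening    high|
|childhood south|
|angry       dog|
|distance       |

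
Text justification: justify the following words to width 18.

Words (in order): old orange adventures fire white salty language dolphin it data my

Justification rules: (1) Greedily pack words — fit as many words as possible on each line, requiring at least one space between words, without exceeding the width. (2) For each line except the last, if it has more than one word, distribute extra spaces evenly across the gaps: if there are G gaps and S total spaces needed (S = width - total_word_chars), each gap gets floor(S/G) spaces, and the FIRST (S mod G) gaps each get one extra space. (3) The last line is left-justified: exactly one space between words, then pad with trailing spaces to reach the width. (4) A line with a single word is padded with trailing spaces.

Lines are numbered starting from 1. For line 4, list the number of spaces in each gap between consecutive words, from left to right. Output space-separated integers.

Line 1: ['old', 'orange'] (min_width=10, slack=8)
Line 2: ['adventures', 'fire'] (min_width=15, slack=3)
Line 3: ['white', 'salty'] (min_width=11, slack=7)
Line 4: ['language', 'dolphin'] (min_width=16, slack=2)
Line 5: ['it', 'data', 'my'] (min_width=10, slack=8)

Answer: 3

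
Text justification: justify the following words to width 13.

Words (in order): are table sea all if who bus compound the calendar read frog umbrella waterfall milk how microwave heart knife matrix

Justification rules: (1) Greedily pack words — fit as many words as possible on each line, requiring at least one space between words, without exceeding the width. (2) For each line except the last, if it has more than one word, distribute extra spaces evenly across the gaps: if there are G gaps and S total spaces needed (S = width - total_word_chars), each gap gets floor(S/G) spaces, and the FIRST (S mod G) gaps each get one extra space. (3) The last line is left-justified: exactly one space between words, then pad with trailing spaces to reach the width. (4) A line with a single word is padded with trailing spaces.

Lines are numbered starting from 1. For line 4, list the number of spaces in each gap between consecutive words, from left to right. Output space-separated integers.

Answer: 2

Derivation:
Line 1: ['are', 'table', 'sea'] (min_width=13, slack=0)
Line 2: ['all', 'if', 'who'] (min_width=10, slack=3)
Line 3: ['bus', 'compound'] (min_width=12, slack=1)
Line 4: ['the', 'calendar'] (min_width=12, slack=1)
Line 5: ['read', 'frog'] (min_width=9, slack=4)
Line 6: ['umbrella'] (min_width=8, slack=5)
Line 7: ['waterfall'] (min_width=9, slack=4)
Line 8: ['milk', 'how'] (min_width=8, slack=5)
Line 9: ['microwave'] (min_width=9, slack=4)
Line 10: ['heart', 'knife'] (min_width=11, slack=2)
Line 11: ['matrix'] (min_width=6, slack=7)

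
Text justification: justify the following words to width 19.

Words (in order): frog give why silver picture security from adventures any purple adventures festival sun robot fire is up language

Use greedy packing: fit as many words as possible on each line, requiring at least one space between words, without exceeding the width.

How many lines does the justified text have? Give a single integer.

Line 1: ['frog', 'give', 'why'] (min_width=13, slack=6)
Line 2: ['silver', 'picture'] (min_width=14, slack=5)
Line 3: ['security', 'from'] (min_width=13, slack=6)
Line 4: ['adventures', 'any'] (min_width=14, slack=5)
Line 5: ['purple', 'adventures'] (min_width=17, slack=2)
Line 6: ['festival', 'sun', 'robot'] (min_width=18, slack=1)
Line 7: ['fire', 'is', 'up', 'language'] (min_width=19, slack=0)
Total lines: 7

Answer: 7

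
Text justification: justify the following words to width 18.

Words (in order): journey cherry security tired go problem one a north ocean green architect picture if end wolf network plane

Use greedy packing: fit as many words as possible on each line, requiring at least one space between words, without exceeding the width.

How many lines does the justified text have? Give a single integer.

Line 1: ['journey', 'cherry'] (min_width=14, slack=4)
Line 2: ['security', 'tired', 'go'] (min_width=17, slack=1)
Line 3: ['problem', 'one', 'a'] (min_width=13, slack=5)
Line 4: ['north', 'ocean', 'green'] (min_width=17, slack=1)
Line 5: ['architect', 'picture'] (min_width=17, slack=1)
Line 6: ['if', 'end', 'wolf'] (min_width=11, slack=7)
Line 7: ['network', 'plane'] (min_width=13, slack=5)
Total lines: 7

Answer: 7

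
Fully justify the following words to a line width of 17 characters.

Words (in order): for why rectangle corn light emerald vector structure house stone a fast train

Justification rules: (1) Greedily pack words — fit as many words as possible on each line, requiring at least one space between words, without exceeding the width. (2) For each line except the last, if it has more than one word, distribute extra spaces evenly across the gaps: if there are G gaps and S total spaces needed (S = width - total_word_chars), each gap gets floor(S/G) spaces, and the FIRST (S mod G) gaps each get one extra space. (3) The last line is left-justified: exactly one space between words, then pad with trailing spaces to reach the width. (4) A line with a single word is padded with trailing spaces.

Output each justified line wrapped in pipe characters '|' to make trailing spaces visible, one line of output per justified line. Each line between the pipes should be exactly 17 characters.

Line 1: ['for', 'why', 'rectangle'] (min_width=17, slack=0)
Line 2: ['corn', 'light'] (min_width=10, slack=7)
Line 3: ['emerald', 'vector'] (min_width=14, slack=3)
Line 4: ['structure', 'house'] (min_width=15, slack=2)
Line 5: ['stone', 'a', 'fast'] (min_width=12, slack=5)
Line 6: ['train'] (min_width=5, slack=12)

Answer: |for why rectangle|
|corn        light|
|emerald    vector|
|structure   house|
|stone    a   fast|
|train            |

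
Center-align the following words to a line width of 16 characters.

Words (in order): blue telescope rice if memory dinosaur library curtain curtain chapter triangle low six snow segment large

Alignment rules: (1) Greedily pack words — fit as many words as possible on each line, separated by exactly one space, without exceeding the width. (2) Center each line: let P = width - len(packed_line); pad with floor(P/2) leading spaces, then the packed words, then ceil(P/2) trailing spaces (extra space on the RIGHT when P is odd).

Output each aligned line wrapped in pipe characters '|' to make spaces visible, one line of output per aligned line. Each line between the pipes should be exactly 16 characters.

Answer: | blue telescope |
| rice if memory |
|dinosaur library|
|curtain curtain |
|chapter triangle|
|  low six snow  |
| segment large  |

Derivation:
Line 1: ['blue', 'telescope'] (min_width=14, slack=2)
Line 2: ['rice', 'if', 'memory'] (min_width=14, slack=2)
Line 3: ['dinosaur', 'library'] (min_width=16, slack=0)
Line 4: ['curtain', 'curtain'] (min_width=15, slack=1)
Line 5: ['chapter', 'triangle'] (min_width=16, slack=0)
Line 6: ['low', 'six', 'snow'] (min_width=12, slack=4)
Line 7: ['segment', 'large'] (min_width=13, slack=3)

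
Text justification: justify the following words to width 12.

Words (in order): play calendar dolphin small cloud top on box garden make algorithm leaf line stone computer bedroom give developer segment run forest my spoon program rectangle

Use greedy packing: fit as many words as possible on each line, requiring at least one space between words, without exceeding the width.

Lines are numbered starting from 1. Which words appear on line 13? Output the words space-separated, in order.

Line 1: ['play'] (min_width=4, slack=8)
Line 2: ['calendar'] (min_width=8, slack=4)
Line 3: ['dolphin'] (min_width=7, slack=5)
Line 4: ['small', 'cloud'] (min_width=11, slack=1)
Line 5: ['top', 'on', 'box'] (min_width=10, slack=2)
Line 6: ['garden', 'make'] (min_width=11, slack=1)
Line 7: ['algorithm'] (min_width=9, slack=3)
Line 8: ['leaf', 'line'] (min_width=9, slack=3)
Line 9: ['stone'] (min_width=5, slack=7)
Line 10: ['computer'] (min_width=8, slack=4)
Line 11: ['bedroom', 'give'] (min_width=12, slack=0)
Line 12: ['developer'] (min_width=9, slack=3)
Line 13: ['segment', 'run'] (min_width=11, slack=1)
Line 14: ['forest', 'my'] (min_width=9, slack=3)
Line 15: ['spoon'] (min_width=5, slack=7)
Line 16: ['program'] (min_width=7, slack=5)
Line 17: ['rectangle'] (min_width=9, slack=3)

Answer: segment run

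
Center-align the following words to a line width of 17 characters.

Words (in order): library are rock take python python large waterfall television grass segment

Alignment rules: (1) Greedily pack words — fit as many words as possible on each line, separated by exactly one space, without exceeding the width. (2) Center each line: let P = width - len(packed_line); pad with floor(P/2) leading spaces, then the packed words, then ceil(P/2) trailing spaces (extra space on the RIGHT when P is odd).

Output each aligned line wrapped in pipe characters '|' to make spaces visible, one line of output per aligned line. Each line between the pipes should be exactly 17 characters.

Answer: |library are rock |
|   take python   |
|  python large   |
|    waterfall    |
|television grass |
|     segment     |

Derivation:
Line 1: ['library', 'are', 'rock'] (min_width=16, slack=1)
Line 2: ['take', 'python'] (min_width=11, slack=6)
Line 3: ['python', 'large'] (min_width=12, slack=5)
Line 4: ['waterfall'] (min_width=9, slack=8)
Line 5: ['television', 'grass'] (min_width=16, slack=1)
Line 6: ['segment'] (min_width=7, slack=10)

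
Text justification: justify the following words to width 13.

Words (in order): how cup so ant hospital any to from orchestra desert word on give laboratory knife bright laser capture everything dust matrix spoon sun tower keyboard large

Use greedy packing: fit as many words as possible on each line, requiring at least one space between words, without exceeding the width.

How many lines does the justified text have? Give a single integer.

Line 1: ['how', 'cup', 'so'] (min_width=10, slack=3)
Line 2: ['ant', 'hospital'] (min_width=12, slack=1)
Line 3: ['any', 'to', 'from'] (min_width=11, slack=2)
Line 4: ['orchestra'] (min_width=9, slack=4)
Line 5: ['desert', 'word'] (min_width=11, slack=2)
Line 6: ['on', 'give'] (min_width=7, slack=6)
Line 7: ['laboratory'] (min_width=10, slack=3)
Line 8: ['knife', 'bright'] (min_width=12, slack=1)
Line 9: ['laser', 'capture'] (min_width=13, slack=0)
Line 10: ['everything'] (min_width=10, slack=3)
Line 11: ['dust', 'matrix'] (min_width=11, slack=2)
Line 12: ['spoon', 'sun'] (min_width=9, slack=4)
Line 13: ['tower'] (min_width=5, slack=8)
Line 14: ['keyboard'] (min_width=8, slack=5)
Line 15: ['large'] (min_width=5, slack=8)
Total lines: 15

Answer: 15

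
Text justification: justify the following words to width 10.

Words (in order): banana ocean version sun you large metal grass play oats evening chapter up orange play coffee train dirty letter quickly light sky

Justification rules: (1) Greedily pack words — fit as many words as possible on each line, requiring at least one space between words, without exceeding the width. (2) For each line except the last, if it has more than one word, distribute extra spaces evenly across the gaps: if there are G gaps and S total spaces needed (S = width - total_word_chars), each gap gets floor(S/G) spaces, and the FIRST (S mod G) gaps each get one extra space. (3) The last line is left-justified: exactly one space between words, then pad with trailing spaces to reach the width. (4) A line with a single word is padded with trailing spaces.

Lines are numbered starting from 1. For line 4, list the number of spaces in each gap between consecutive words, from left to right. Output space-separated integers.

Answer: 4

Derivation:
Line 1: ['banana'] (min_width=6, slack=4)
Line 2: ['ocean'] (min_width=5, slack=5)
Line 3: ['version'] (min_width=7, slack=3)
Line 4: ['sun', 'you'] (min_width=7, slack=3)
Line 5: ['large'] (min_width=5, slack=5)
Line 6: ['metal'] (min_width=5, slack=5)
Line 7: ['grass', 'play'] (min_width=10, slack=0)
Line 8: ['oats'] (min_width=4, slack=6)
Line 9: ['evening'] (min_width=7, slack=3)
Line 10: ['chapter', 'up'] (min_width=10, slack=0)
Line 11: ['orange'] (min_width=6, slack=4)
Line 12: ['play'] (min_width=4, slack=6)
Line 13: ['coffee'] (min_width=6, slack=4)
Line 14: ['train'] (min_width=5, slack=5)
Line 15: ['dirty'] (min_width=5, slack=5)
Line 16: ['letter'] (min_width=6, slack=4)
Line 17: ['quickly'] (min_width=7, slack=3)
Line 18: ['light', 'sky'] (min_width=9, slack=1)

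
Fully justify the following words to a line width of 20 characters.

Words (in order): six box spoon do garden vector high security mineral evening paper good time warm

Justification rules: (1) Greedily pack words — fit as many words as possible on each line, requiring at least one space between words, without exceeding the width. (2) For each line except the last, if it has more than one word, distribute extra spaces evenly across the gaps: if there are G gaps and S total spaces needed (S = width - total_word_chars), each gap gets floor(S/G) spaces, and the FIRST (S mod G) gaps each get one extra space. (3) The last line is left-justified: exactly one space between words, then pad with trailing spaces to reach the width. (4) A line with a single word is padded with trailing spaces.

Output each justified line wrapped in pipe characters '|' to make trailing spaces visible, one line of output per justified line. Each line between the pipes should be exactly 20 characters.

Line 1: ['six', 'box', 'spoon', 'do'] (min_width=16, slack=4)
Line 2: ['garden', 'vector', 'high'] (min_width=18, slack=2)
Line 3: ['security', 'mineral'] (min_width=16, slack=4)
Line 4: ['evening', 'paper', 'good'] (min_width=18, slack=2)
Line 5: ['time', 'warm'] (min_width=9, slack=11)

Answer: |six   box  spoon  do|
|garden  vector  high|
|security     mineral|
|evening  paper  good|
|time warm           |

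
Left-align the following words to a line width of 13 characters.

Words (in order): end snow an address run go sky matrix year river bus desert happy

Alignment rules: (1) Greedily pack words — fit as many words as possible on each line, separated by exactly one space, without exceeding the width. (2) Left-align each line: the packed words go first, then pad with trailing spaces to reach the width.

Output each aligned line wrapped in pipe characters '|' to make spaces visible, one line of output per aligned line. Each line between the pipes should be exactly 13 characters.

Answer: |end snow an  |
|address run  |
|go sky matrix|
|year river   |
|bus desert   |
|happy        |

Derivation:
Line 1: ['end', 'snow', 'an'] (min_width=11, slack=2)
Line 2: ['address', 'run'] (min_width=11, slack=2)
Line 3: ['go', 'sky', 'matrix'] (min_width=13, slack=0)
Line 4: ['year', 'river'] (min_width=10, slack=3)
Line 5: ['bus', 'desert'] (min_width=10, slack=3)
Line 6: ['happy'] (min_width=5, slack=8)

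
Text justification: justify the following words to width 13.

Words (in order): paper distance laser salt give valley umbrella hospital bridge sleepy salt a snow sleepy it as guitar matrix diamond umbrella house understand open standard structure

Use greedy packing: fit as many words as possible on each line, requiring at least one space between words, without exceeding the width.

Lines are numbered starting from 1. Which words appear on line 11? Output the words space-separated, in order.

Line 1: ['paper'] (min_width=5, slack=8)
Line 2: ['distance'] (min_width=8, slack=5)
Line 3: ['laser', 'salt'] (min_width=10, slack=3)
Line 4: ['give', 'valley'] (min_width=11, slack=2)
Line 5: ['umbrella'] (min_width=8, slack=5)
Line 6: ['hospital'] (min_width=8, slack=5)
Line 7: ['bridge', 'sleepy'] (min_width=13, slack=0)
Line 8: ['salt', 'a', 'snow'] (min_width=11, slack=2)
Line 9: ['sleepy', 'it', 'as'] (min_width=12, slack=1)
Line 10: ['guitar', 'matrix'] (min_width=13, slack=0)
Line 11: ['diamond'] (min_width=7, slack=6)
Line 12: ['umbrella'] (min_width=8, slack=5)
Line 13: ['house'] (min_width=5, slack=8)
Line 14: ['understand'] (min_width=10, slack=3)
Line 15: ['open', 'standard'] (min_width=13, slack=0)
Line 16: ['structure'] (min_width=9, slack=4)

Answer: diamond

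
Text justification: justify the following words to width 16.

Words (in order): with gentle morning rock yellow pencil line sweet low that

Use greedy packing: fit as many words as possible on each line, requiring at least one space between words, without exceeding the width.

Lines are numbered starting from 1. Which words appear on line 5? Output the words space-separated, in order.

Line 1: ['with', 'gentle'] (min_width=11, slack=5)
Line 2: ['morning', 'rock'] (min_width=12, slack=4)
Line 3: ['yellow', 'pencil'] (min_width=13, slack=3)
Line 4: ['line', 'sweet', 'low'] (min_width=14, slack=2)
Line 5: ['that'] (min_width=4, slack=12)

Answer: that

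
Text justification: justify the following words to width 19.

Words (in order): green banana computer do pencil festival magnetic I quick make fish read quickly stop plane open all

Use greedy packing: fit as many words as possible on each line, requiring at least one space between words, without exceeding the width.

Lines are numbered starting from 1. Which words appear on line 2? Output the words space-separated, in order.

Answer: computer do pencil

Derivation:
Line 1: ['green', 'banana'] (min_width=12, slack=7)
Line 2: ['computer', 'do', 'pencil'] (min_width=18, slack=1)
Line 3: ['festival', 'magnetic', 'I'] (min_width=19, slack=0)
Line 4: ['quick', 'make', 'fish'] (min_width=15, slack=4)
Line 5: ['read', 'quickly', 'stop'] (min_width=17, slack=2)
Line 6: ['plane', 'open', 'all'] (min_width=14, slack=5)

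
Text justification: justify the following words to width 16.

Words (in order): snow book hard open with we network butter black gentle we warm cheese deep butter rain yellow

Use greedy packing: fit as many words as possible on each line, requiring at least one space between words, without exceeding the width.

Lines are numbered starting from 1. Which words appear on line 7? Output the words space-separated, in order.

Line 1: ['snow', 'book', 'hard'] (min_width=14, slack=2)
Line 2: ['open', 'with', 'we'] (min_width=12, slack=4)
Line 3: ['network', 'butter'] (min_width=14, slack=2)
Line 4: ['black', 'gentle', 'we'] (min_width=15, slack=1)
Line 5: ['warm', 'cheese', 'deep'] (min_width=16, slack=0)
Line 6: ['butter', 'rain'] (min_width=11, slack=5)
Line 7: ['yellow'] (min_width=6, slack=10)

Answer: yellow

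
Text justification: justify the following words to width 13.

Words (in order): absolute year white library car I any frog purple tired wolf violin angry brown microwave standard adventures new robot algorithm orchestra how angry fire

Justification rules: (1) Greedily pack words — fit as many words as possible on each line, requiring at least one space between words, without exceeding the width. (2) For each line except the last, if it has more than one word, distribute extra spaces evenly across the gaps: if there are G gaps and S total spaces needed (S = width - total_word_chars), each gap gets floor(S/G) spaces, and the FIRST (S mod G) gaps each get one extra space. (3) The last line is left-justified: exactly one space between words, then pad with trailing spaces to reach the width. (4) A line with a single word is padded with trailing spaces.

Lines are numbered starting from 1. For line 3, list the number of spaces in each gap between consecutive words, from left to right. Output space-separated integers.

Answer: 3 3

Derivation:
Line 1: ['absolute', 'year'] (min_width=13, slack=0)
Line 2: ['white', 'library'] (min_width=13, slack=0)
Line 3: ['car', 'I', 'any'] (min_width=9, slack=4)
Line 4: ['frog', 'purple'] (min_width=11, slack=2)
Line 5: ['tired', 'wolf'] (min_width=10, slack=3)
Line 6: ['violin', 'angry'] (min_width=12, slack=1)
Line 7: ['brown'] (min_width=5, slack=8)
Line 8: ['microwave'] (min_width=9, slack=4)
Line 9: ['standard'] (min_width=8, slack=5)
Line 10: ['adventures'] (min_width=10, slack=3)
Line 11: ['new', 'robot'] (min_width=9, slack=4)
Line 12: ['algorithm'] (min_width=9, slack=4)
Line 13: ['orchestra', 'how'] (min_width=13, slack=0)
Line 14: ['angry', 'fire'] (min_width=10, slack=3)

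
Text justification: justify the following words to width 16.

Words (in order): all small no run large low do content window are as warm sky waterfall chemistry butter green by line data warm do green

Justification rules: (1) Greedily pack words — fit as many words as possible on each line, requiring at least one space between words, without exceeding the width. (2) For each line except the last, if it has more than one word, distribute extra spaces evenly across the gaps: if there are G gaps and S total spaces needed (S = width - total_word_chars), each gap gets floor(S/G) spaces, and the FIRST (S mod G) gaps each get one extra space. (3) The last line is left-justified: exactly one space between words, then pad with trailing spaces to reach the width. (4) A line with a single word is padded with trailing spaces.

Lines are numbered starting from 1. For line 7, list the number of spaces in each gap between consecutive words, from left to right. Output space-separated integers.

Line 1: ['all', 'small', 'no', 'run'] (min_width=16, slack=0)
Line 2: ['large', 'low', 'do'] (min_width=12, slack=4)
Line 3: ['content', 'window'] (min_width=14, slack=2)
Line 4: ['are', 'as', 'warm', 'sky'] (min_width=15, slack=1)
Line 5: ['waterfall'] (min_width=9, slack=7)
Line 6: ['chemistry', 'butter'] (min_width=16, slack=0)
Line 7: ['green', 'by', 'line'] (min_width=13, slack=3)
Line 8: ['data', 'warm', 'do'] (min_width=12, slack=4)
Line 9: ['green'] (min_width=5, slack=11)

Answer: 3 2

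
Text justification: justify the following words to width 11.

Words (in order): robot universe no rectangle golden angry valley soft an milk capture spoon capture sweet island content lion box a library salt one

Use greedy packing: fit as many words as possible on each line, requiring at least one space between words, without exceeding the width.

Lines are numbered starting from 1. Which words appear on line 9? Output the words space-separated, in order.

Line 1: ['robot'] (min_width=5, slack=6)
Line 2: ['universe', 'no'] (min_width=11, slack=0)
Line 3: ['rectangle'] (min_width=9, slack=2)
Line 4: ['golden'] (min_width=6, slack=5)
Line 5: ['angry'] (min_width=5, slack=6)
Line 6: ['valley', 'soft'] (min_width=11, slack=0)
Line 7: ['an', 'milk'] (min_width=7, slack=4)
Line 8: ['capture'] (min_width=7, slack=4)
Line 9: ['spoon'] (min_width=5, slack=6)
Line 10: ['capture'] (min_width=7, slack=4)
Line 11: ['sweet'] (min_width=5, slack=6)
Line 12: ['island'] (min_width=6, slack=5)
Line 13: ['content'] (min_width=7, slack=4)
Line 14: ['lion', 'box', 'a'] (min_width=10, slack=1)
Line 15: ['library'] (min_width=7, slack=4)
Line 16: ['salt', 'one'] (min_width=8, slack=3)

Answer: spoon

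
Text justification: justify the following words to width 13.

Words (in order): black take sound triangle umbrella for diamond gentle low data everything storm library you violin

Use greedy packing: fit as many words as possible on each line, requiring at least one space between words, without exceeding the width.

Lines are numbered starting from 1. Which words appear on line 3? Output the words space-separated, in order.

Answer: triangle

Derivation:
Line 1: ['black', 'take'] (min_width=10, slack=3)
Line 2: ['sound'] (min_width=5, slack=8)
Line 3: ['triangle'] (min_width=8, slack=5)
Line 4: ['umbrella', 'for'] (min_width=12, slack=1)
Line 5: ['diamond'] (min_width=7, slack=6)
Line 6: ['gentle', 'low'] (min_width=10, slack=3)
Line 7: ['data'] (min_width=4, slack=9)
Line 8: ['everything'] (min_width=10, slack=3)
Line 9: ['storm', 'library'] (min_width=13, slack=0)
Line 10: ['you', 'violin'] (min_width=10, slack=3)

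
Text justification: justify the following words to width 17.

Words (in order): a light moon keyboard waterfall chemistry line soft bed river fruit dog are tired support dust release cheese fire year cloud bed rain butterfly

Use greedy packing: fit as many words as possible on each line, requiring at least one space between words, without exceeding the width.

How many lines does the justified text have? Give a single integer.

Answer: 11

Derivation:
Line 1: ['a', 'light', 'moon'] (min_width=12, slack=5)
Line 2: ['keyboard'] (min_width=8, slack=9)
Line 3: ['waterfall'] (min_width=9, slack=8)
Line 4: ['chemistry', 'line'] (min_width=14, slack=3)
Line 5: ['soft', 'bed', 'river'] (min_width=14, slack=3)
Line 6: ['fruit', 'dog', 'are'] (min_width=13, slack=4)
Line 7: ['tired', 'support'] (min_width=13, slack=4)
Line 8: ['dust', 'release'] (min_width=12, slack=5)
Line 9: ['cheese', 'fire', 'year'] (min_width=16, slack=1)
Line 10: ['cloud', 'bed', 'rain'] (min_width=14, slack=3)
Line 11: ['butterfly'] (min_width=9, slack=8)
Total lines: 11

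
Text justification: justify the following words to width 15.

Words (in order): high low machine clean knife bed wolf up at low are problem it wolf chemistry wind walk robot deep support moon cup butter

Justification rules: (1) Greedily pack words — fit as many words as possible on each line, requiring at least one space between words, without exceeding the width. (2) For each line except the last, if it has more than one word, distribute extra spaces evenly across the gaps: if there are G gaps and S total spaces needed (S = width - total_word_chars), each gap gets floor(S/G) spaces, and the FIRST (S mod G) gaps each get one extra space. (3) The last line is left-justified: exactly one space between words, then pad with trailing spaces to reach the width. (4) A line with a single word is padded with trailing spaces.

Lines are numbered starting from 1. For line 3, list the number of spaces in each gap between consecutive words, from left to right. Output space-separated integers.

Answer: 2 1

Derivation:
Line 1: ['high', 'low'] (min_width=8, slack=7)
Line 2: ['machine', 'clean'] (min_width=13, slack=2)
Line 3: ['knife', 'bed', 'wolf'] (min_width=14, slack=1)
Line 4: ['up', 'at', 'low', 'are'] (min_width=13, slack=2)
Line 5: ['problem', 'it', 'wolf'] (min_width=15, slack=0)
Line 6: ['chemistry', 'wind'] (min_width=14, slack=1)
Line 7: ['walk', 'robot', 'deep'] (min_width=15, slack=0)
Line 8: ['support', 'moon'] (min_width=12, slack=3)
Line 9: ['cup', 'butter'] (min_width=10, slack=5)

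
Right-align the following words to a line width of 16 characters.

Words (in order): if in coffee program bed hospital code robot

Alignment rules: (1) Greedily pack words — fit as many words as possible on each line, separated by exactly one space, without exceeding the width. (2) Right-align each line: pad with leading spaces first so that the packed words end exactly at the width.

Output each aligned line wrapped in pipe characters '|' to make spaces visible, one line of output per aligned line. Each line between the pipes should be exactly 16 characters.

Answer: |    if in coffee|
|     program bed|
|   hospital code|
|           robot|

Derivation:
Line 1: ['if', 'in', 'coffee'] (min_width=12, slack=4)
Line 2: ['program', 'bed'] (min_width=11, slack=5)
Line 3: ['hospital', 'code'] (min_width=13, slack=3)
Line 4: ['robot'] (min_width=5, slack=11)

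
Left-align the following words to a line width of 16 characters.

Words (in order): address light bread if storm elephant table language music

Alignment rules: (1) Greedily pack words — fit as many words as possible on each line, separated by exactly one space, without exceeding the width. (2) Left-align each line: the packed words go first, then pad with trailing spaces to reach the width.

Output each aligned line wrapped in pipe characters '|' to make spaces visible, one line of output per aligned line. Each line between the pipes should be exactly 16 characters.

Line 1: ['address', 'light'] (min_width=13, slack=3)
Line 2: ['bread', 'if', 'storm'] (min_width=14, slack=2)
Line 3: ['elephant', 'table'] (min_width=14, slack=2)
Line 4: ['language', 'music'] (min_width=14, slack=2)

Answer: |address light   |
|bread if storm  |
|elephant table  |
|language music  |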